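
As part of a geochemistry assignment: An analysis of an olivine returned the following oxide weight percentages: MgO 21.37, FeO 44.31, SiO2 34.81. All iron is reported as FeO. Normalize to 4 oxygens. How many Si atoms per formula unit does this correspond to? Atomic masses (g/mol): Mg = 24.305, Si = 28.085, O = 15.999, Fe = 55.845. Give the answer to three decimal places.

1.005 Si apfu

MgO: 21.37/40.304 = 0.53022 mol → 0.53022 mol Mg, 0.53022 mol O.
FeO: 44.31/71.844 = 0.61675 mol → 0.61675 mol Fe, 0.61675 mol O.
SiO2: 34.81/60.083 = 0.57937 mol → 0.57937 mol Si, 1.15874 mol O.
Total oxygen = 2.30571 mol. Normalization factor = 4/2.30571 = 1.73482.
Si per 4 O = 0.57937 × 1.73482 = 1.005.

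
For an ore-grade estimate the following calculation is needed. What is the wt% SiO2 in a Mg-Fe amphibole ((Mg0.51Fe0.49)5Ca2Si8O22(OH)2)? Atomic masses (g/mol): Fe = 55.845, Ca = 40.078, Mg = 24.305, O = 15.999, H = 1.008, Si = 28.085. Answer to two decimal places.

Formula mass = 889.626 g/mol.
8 Si → 8.0000 mol SiO2 per formula unit; M(SiO2) = 60.083, so SiO2 mass = 480.664 g.
480.664/889.626 × 100 = 54.03 wt%.

54.03 wt%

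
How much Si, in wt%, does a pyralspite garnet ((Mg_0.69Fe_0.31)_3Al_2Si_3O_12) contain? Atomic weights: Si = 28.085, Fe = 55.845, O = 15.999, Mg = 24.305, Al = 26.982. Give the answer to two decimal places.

19.48 wt%

Molar mass of (Mg_0.69Fe_0.31)_3Al_2Si_3O_12: 2.07×24.305 + 0.93×55.845 + 2×26.982 + 3×28.085 + 12×15.999 = 432.454 g/mol.
Mass of Si per formula unit: 3 × 28.085 = 84.255 g.
Weight fraction Si = 84.255 / 432.454 = 0.1948.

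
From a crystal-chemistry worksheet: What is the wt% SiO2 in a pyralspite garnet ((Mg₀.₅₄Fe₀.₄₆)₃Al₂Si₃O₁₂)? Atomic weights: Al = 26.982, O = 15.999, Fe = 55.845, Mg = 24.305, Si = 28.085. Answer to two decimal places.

40.36 wt%

M((Mg₀.₅₄Fe₀.₄₆)₃Al₂Si₃O₁₂) = 446.647 g/mol; M(SiO2) = 60.083 g/mol.
Moles SiO2 per formula unit = 3 Si ÷ 1 = 3.0000.
SiO2 fraction = (3.0000 × 60.083) / 446.647 = 180.249/446.647 = 0.4036.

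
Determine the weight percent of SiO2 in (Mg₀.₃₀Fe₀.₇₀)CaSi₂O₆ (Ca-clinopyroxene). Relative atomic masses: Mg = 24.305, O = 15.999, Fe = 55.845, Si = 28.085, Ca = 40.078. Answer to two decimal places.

Molar mass of (Mg₀.₃₀Fe₀.₇₀)CaSi₂O₆ = 0.30×24.305 + 0.70×55.845 + 1×40.078 + 2×28.085 + 6×15.999 = 238.625 g/mol.
Each formula unit contains 2 Si, equivalent to 2/1 = 2.0000 mol SiO2.
M(SiO2) = 1×28.085 + 2×15.999 = 60.083 g/mol.
Mass of SiO2 per formula unit = 2.0000 × 60.083 = 120.166 g.
SiO2 wt% = 120.166 / 238.625 × 100 = 50.36%.

50.36 wt%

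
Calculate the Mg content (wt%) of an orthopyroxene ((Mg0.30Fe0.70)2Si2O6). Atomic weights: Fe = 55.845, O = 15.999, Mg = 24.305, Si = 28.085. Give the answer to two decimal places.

Molar mass of (Mg0.30Fe0.70)2Si2O6: 0.60×24.305 + 1.40×55.845 + 2×28.085 + 6×15.999 = 244.930 g/mol.
Mass of Mg per formula unit: 0.60 × 24.305 = 14.583 g.
Weight fraction Mg = 14.583 / 244.930 = 0.0595.

5.95 wt%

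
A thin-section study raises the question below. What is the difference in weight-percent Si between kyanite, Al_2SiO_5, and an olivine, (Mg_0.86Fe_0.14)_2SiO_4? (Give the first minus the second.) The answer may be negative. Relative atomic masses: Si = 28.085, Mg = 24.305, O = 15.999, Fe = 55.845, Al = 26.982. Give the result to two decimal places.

-1.45 percentage points

First mineral: 28.085 g Si in 162.044 g formula = 17.33 wt% Si.
Second mineral: 28.085 g Si in 149.522 g formula = 18.78 wt% Si.
17.33% − 18.78% gives a difference of -1.45 percentage points.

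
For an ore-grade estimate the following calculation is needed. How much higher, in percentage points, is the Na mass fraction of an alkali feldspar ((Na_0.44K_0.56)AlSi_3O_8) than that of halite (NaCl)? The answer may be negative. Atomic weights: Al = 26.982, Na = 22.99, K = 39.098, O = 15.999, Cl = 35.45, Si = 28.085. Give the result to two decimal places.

M((Na_0.44K_0.56)AlSi_3O_8) = 271.239 g/mol, so wt% Na = 10.116/271.239 × 100 = 3.73%.
M(NaCl) = 58.440 g/mol, so wt% Na = 22.990/58.440 × 100 = 39.34%.
3.73 − 39.34 = -35.61 pp.

-35.61 percentage points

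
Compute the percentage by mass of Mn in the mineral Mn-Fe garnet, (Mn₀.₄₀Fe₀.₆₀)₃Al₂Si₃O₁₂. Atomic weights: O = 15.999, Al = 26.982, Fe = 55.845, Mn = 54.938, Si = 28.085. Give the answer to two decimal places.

Molar mass of (Mn₀.₄₀Fe₀.₆₀)₃Al₂Si₃O₁₂: 1.20*54.938 + 1.80*55.845 + 2*26.982 + 3*28.085 + 12*15.999 = 496.654 g/mol.
Mass of Mn per formula unit: 1.20 × 54.938 = 65.926 g.
Weight fraction Mn = 65.926 / 496.654 = 0.1327.

13.27 weight percent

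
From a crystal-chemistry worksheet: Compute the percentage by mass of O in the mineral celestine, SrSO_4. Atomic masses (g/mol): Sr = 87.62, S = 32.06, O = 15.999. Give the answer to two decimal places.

Molar mass of SrSO_4: 1*87.62 + 1*32.06 + 4*15.999 = 183.676 g/mol.
Mass of O per formula unit: 4 × 15.999 = 63.996 g.
Weight fraction O = 63.996 / 183.676 = 0.3484.

34.84 mass %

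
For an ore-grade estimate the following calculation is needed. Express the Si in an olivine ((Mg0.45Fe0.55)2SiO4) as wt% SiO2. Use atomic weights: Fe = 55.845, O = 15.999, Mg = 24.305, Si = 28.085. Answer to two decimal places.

34.26 wt%

Formula mass = 175.385 g/mol.
1 Si → 1.0000 mol SiO2 per formula unit; M(SiO2) = 60.083, so SiO2 mass = 60.083 g.
60.083/175.385 × 100 = 34.26 wt%.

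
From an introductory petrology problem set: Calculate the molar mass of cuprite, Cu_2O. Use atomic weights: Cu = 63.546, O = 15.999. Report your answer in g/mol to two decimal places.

143.09 g/mol

Cu: 2 × 63.546 = 127.0920
O: 1 × 15.999 = 15.9990
Summing the contributions gives the formula mass.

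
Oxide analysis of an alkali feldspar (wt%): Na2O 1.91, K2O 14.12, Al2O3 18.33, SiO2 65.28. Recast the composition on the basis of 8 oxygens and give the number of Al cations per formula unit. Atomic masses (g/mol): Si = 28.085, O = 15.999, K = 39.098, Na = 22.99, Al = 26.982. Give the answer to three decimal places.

Na2O (M=61.979): mol = 0.03082; Na = 0.06164, O = 0.03082.
K2O (M=94.195): mol = 0.14990; K = 0.29980, O = 0.14990.
Al2O3 (M=101.961): mol = 0.17977; Al = 0.35954, O = 0.53931.
SiO2 (M=60.083): mol = 1.08650; Si = 1.08650, O = 2.17300.
ΣO = 2.89303; factor = 8/ΣO = 2.76527.
Al apfu = 0.35954 × 2.76527 = 0.994.

0.994 Al apfu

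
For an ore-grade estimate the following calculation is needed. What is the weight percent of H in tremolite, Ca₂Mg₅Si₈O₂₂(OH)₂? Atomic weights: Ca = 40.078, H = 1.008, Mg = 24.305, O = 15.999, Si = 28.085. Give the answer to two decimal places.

0.25 mass %

Molar mass of Ca₂Mg₅Si₈O₂₂(OH)₂: 2×40.078 + 5×24.305 + 8×28.085 + 24×15.999 + 2×1.008 = 812.353 g/mol.
Mass of H per formula unit: 2 × 1.008 = 2.016 g.
Weight fraction H = 2.016 / 812.353 = 0.0025.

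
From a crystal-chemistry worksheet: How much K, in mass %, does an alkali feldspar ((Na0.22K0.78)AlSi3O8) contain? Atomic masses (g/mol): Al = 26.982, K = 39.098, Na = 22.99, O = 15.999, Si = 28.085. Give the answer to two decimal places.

M((Na0.22K0.78)AlSi3O8) = 274.783 g/mol.
K contributes 0.78 × 39.098 = 30.496 g per mole.
30.496/274.783 = 0.1110 → 11.10%.

11.10 mass %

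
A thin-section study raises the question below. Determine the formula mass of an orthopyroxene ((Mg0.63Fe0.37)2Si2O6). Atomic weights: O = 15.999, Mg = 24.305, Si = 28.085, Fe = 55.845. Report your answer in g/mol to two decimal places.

224.11 g/mol

The formula mass is the sum 1.26×24.305 + 0.74×55.845 + 2×28.085 + 6×15.999.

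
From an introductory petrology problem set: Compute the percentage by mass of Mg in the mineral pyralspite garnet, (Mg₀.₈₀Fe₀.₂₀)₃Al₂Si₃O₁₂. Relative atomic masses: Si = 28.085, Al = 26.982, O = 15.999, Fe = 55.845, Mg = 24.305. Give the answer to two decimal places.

13.82 weight percent

M((Mg₀.₈₀Fe₀.₂₀)₃Al₂Si₃O₁₂) = 422.046 g/mol.
Mg contributes 2.40 × 24.305 = 58.332 g per mole.
58.332/422.046 = 0.1382 → 13.82%.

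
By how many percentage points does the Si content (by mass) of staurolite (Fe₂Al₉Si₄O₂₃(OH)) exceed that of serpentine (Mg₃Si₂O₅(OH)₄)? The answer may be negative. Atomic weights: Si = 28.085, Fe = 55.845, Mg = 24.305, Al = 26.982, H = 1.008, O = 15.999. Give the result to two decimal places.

M(Fe₂Al₉Si₄O₂₃(OH)) = 851.852 g/mol, so wt% Si = 112.340/851.852 × 100 = 13.19%.
M(Mg₃Si₂O₅(OH)₄) = 277.108 g/mol, so wt% Si = 56.170/277.108 × 100 = 20.27%.
13.19 − 20.27 = -7.08 pp.

-7.08 percentage points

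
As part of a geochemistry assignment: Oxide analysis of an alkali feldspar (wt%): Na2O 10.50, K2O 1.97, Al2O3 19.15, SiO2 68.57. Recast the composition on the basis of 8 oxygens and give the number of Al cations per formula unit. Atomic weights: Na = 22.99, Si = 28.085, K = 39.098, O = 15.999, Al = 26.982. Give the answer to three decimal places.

0.990 Al apfu

10.50 wt% Na2O ÷ 61.979 g/mol = 0.16941 mol, giving 0.33882 Na and 0.16941 O.
1.97 wt% K2O ÷ 94.195 g/mol = 0.02091 mol, giving 0.04182 K and 0.02091 O.
19.15 wt% Al2O3 ÷ 101.961 g/mol = 0.18782 mol, giving 0.37564 Al and 0.56346 O.
68.57 wt% SiO2 ÷ 60.083 g/mol = 1.14125 mol, giving 1.14125 Si and 2.28250 O.
Oxygen sums to 3.03628; scaling by 8/3.03628 = 2.63480 puts the formula on 8 O.
Al: 0.37564 × 2.63480 = 0.990 atoms per formula unit.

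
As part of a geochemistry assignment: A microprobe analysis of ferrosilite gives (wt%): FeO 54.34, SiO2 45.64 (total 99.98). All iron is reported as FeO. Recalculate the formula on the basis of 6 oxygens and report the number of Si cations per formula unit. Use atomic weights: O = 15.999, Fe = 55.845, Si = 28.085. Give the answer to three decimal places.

2.003 Si apfu

FeO: 54.34/71.844 = 0.75636 mol → 0.75636 mol Fe, 0.75636 mol O.
SiO2: 45.64/60.083 = 0.75962 mol → 0.75962 mol Si, 1.51924 mol O.
Total oxygen = 2.27560 mol. Normalization factor = 6/2.27560 = 2.63667.
Si per 6 O = 0.75962 × 2.63667 = 2.003.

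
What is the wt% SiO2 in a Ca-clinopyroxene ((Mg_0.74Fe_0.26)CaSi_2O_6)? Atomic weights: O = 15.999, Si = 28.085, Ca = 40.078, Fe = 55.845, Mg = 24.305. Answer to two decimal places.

53.47 wt%

Formula mass = 224.747 g/mol.
2 Si → 2.0000 mol SiO2 per formula unit; M(SiO2) = 60.083, so SiO2 mass = 120.166 g.
120.166/224.747 × 100 = 53.47 wt%.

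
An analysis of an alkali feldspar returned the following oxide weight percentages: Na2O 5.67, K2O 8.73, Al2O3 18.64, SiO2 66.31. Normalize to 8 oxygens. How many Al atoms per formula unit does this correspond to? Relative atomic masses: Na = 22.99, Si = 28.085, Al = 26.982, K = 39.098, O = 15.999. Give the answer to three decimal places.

0.995 Al apfu

5.67 wt% Na2O ÷ 61.979 g/mol = 0.09148 mol, giving 0.18296 Na and 0.09148 O.
8.73 wt% K2O ÷ 94.195 g/mol = 0.09268 mol, giving 0.18536 K and 0.09268 O.
18.64 wt% Al2O3 ÷ 101.961 g/mol = 0.18281 mol, giving 0.36562 Al and 0.54843 O.
66.31 wt% SiO2 ÷ 60.083 g/mol = 1.10364 mol, giving 1.10364 Si and 2.20728 O.
Oxygen sums to 2.93987; scaling by 8/2.93987 = 2.72121 puts the formula on 8 O.
Al: 0.36562 × 2.72121 = 0.995 atoms per formula unit.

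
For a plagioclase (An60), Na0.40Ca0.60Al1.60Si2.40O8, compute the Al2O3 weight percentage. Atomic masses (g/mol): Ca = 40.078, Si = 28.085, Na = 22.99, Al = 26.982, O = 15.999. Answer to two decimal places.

Formula mass = 271.810 g/mol.
1.60 Al → 0.8000 mol Al2O3 per formula unit; M(Al2O3) = 101.961, so Al2O3 mass = 81.569 g.
81.569/271.810 × 100 = 30.01 wt%.

30.01 wt%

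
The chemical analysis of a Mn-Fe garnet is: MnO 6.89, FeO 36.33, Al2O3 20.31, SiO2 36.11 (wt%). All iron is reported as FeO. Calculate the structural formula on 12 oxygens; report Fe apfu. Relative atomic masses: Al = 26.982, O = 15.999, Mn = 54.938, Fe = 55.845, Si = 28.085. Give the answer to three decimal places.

6.89 wt% MnO ÷ 70.937 g/mol = 0.09713 mol, giving 0.09713 Mn and 0.09713 O.
36.33 wt% FeO ÷ 71.844 g/mol = 0.50568 mol, giving 0.50568 Fe and 0.50568 O.
20.31 wt% Al2O3 ÷ 101.961 g/mol = 0.19919 mol, giving 0.39838 Al and 0.59757 O.
36.11 wt% SiO2 ÷ 60.083 g/mol = 0.60100 mol, giving 0.60100 Si and 1.20200 O.
Oxygen sums to 2.40238; scaling by 12/2.40238 = 4.99505 puts the formula on 12 O.
Fe: 0.50568 × 4.99505 = 2.526 atoms per formula unit.

2.526 Fe apfu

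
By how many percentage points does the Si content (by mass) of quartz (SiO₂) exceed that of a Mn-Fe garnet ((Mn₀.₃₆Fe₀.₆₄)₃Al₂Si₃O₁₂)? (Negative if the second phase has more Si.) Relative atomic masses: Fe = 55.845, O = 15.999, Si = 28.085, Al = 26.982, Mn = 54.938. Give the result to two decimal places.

Si in SiO₂: molar mass 60.083 g/mol; 1×28.085 = 28.085 g → 46.74 wt%.
Si in (Mn₀.₃₆Fe₀.₆₄)₃Al₂Si₃O₁₂: molar mass 496.762 g/mol; 3×28.085 = 84.255 g → 16.96 wt%.
Difference = 46.74 − 16.96 = 29.78 percentage points.

29.78 percentage points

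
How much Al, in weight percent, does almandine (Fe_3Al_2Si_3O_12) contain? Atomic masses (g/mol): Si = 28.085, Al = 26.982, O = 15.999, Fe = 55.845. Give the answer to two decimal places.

10.84 weight percent

M(Fe_3Al_2Si_3O_12) = 497.742 g/mol.
Al contributes 2 × 26.982 = 53.964 g per mole.
53.964/497.742 = 0.1084 → 10.84%.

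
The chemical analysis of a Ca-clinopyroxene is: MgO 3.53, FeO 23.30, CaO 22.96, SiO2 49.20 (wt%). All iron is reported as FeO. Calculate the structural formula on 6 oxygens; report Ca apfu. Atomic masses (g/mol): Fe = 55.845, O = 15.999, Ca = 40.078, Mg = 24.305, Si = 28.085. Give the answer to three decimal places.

3.53 wt% MgO ÷ 40.304 g/mol = 0.08758 mol, giving 0.08758 Mg and 0.08758 O.
23.30 wt% FeO ÷ 71.844 g/mol = 0.32431 mol, giving 0.32431 Fe and 0.32431 O.
22.96 wt% CaO ÷ 56.077 g/mol = 0.40944 mol, giving 0.40944 Ca and 0.40944 O.
49.20 wt% SiO2 ÷ 60.083 g/mol = 0.81887 mol, giving 0.81887 Si and 1.63774 O.
Oxygen sums to 2.45907; scaling by 6/2.45907 = 2.43995 puts the formula on 6 O.
Ca: 0.40944 × 2.43995 = 0.999 atoms per formula unit.

0.999 Ca apfu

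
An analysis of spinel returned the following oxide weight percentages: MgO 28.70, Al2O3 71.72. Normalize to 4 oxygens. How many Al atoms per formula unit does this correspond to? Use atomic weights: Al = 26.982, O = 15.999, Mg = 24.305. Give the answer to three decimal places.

28.70 wt% MgO ÷ 40.304 g/mol = 0.71209 mol, giving 0.71209 Mg and 0.71209 O.
71.72 wt% Al2O3 ÷ 101.961 g/mol = 0.70341 mol, giving 1.40682 Al and 2.11023 O.
Oxygen sums to 2.82232; scaling by 4/2.82232 = 1.41727 puts the formula on 4 O.
Al: 1.40682 × 1.41727 = 1.994 atoms per formula unit.

1.994 Al apfu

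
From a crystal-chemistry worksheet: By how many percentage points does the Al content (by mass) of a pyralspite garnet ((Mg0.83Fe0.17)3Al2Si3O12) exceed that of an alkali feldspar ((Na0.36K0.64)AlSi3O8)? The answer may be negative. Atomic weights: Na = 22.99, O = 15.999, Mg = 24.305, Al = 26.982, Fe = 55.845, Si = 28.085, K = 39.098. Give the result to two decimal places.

First mineral: 53.964 g Al in 419.207 g formula = 12.87 wt% Al.
Second mineral: 26.982 g Al in 272.528 g formula = 9.90 wt% Al.
12.87% − 9.90% gives a difference of 2.97 percentage points.

2.97 percentage points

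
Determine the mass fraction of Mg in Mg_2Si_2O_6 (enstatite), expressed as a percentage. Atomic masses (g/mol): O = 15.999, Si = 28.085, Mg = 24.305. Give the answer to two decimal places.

Molar mass of Mg_2Si_2O_6: 2·24.305 + 2·28.085 + 6·15.999 = 200.774 g/mol.
Mass of Mg per formula unit: 2 × 24.305 = 48.610 g.
Weight fraction Mg = 48.610 / 200.774 = 0.2421.

24.21 mass %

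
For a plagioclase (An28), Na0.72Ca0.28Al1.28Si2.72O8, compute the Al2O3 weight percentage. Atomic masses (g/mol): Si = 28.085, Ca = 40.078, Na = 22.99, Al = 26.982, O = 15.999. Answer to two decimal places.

24.47 wt%

Formula mass = 266.695 g/mol.
1.28 Al → 0.6400 mol Al2O3 per formula unit; M(Al2O3) = 101.961, so Al2O3 mass = 65.255 g.
65.255/266.695 × 100 = 24.47 wt%.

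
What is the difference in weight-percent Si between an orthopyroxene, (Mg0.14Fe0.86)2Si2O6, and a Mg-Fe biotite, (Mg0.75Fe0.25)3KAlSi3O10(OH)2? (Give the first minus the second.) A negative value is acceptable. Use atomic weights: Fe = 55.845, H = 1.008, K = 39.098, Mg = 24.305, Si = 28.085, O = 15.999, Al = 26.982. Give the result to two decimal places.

2.92 percentage points

Si in (Mg0.14Fe0.86)2Si2O6: molar mass 255.023 g/mol; 2×28.085 = 56.170 g → 22.03 wt%.
Si in (Mg0.75Fe0.25)3KAlSi3O10(OH)2: molar mass 440.909 g/mol; 3×28.085 = 84.255 g → 19.11 wt%.
Difference = 22.03 − 19.11 = 2.92 percentage points.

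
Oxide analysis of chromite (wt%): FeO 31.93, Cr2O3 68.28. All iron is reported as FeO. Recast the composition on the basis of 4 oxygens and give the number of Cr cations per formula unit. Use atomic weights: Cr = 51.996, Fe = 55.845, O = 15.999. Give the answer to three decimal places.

2.005 Cr apfu

FeO: 31.93/71.844 = 0.44444 mol → 0.44444 mol Fe, 0.44444 mol O.
Cr2O3: 68.28/151.989 = 0.44924 mol → 0.89848 mol Cr, 1.34772 mol O.
Total oxygen = 1.79216 mol. Normalization factor = 4/1.79216 = 2.23194.
Cr per 4 O = 0.89848 × 2.23194 = 2.005.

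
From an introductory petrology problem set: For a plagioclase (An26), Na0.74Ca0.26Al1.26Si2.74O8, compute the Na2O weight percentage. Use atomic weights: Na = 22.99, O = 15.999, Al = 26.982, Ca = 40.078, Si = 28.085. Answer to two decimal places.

8.61 wt%

Formula mass = 266.375 g/mol.
0.74 Na → 0.3700 mol Na2O per formula unit; M(Na2O) = 61.979, so Na2O mass = 22.932 g.
22.932/266.375 × 100 = 8.61 wt%.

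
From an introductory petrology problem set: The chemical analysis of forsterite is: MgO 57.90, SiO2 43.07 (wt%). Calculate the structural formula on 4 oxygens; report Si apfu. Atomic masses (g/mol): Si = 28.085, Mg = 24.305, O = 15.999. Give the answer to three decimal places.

MgO (M=40.304): mol = 1.43658; Mg = 1.43658, O = 1.43658.
SiO2 (M=60.083): mol = 0.71684; Si = 0.71684, O = 1.43368.
ΣO = 2.87026; factor = 4/ΣO = 1.39360.
Si apfu = 0.71684 × 1.39360 = 0.999.

0.999 Si apfu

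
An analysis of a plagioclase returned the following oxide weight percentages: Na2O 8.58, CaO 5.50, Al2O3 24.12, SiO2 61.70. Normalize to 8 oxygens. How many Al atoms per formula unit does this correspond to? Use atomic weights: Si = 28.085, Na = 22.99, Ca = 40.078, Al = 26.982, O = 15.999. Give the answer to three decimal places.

1.262 Al apfu

Na2O: 8.58/61.979 = 0.13843 mol → 0.27686 mol Na, 0.13843 mol O.
CaO: 5.50/56.077 = 0.09808 mol → 0.09808 mol Ca, 0.09808 mol O.
Al2O3: 24.12/101.961 = 0.23656 mol → 0.47312 mol Al, 0.70968 mol O.
SiO2: 61.70/60.083 = 1.02691 mol → 1.02691 mol Si, 2.05382 mol O.
Total oxygen = 3.00001 mol. Normalization factor = 8/3.00001 = 2.66666.
Al per 8 O = 0.47312 × 2.66666 = 1.262.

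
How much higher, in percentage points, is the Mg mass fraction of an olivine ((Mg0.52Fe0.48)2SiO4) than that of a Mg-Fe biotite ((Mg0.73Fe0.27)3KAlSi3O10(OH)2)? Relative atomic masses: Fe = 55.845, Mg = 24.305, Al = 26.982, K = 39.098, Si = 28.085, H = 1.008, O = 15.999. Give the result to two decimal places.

M((Mg0.52Fe0.48)2SiO4) = 170.969 g/mol, so wt% Mg = 25.277/170.969 × 100 = 14.78%.
M((Mg0.73Fe0.27)3KAlSi3O10(OH)2) = 442.801 g/mol, so wt% Mg = 53.228/442.801 × 100 = 12.02%.
14.78 − 12.02 = 2.76 pp.

2.76 percentage points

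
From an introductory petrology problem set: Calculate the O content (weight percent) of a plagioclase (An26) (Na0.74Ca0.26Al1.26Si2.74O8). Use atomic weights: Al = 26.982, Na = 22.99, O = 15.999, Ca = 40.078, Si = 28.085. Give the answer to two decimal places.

M(Na0.74Ca0.26Al1.26Si2.74O8) = 266.375 g/mol.
O contributes 8 × 15.999 = 127.992 g per mole.
127.992/266.375 = 0.4805 → 48.05%.

48.05 weight percent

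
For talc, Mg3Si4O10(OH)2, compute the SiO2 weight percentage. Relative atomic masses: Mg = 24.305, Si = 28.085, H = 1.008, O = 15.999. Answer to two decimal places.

Molar mass of Mg3Si4O10(OH)2 = 3*24.305 + 4*28.085 + 12*15.999 + 2*1.008 = 379.259 g/mol.
Each formula unit contains 4 Si, equivalent to 4/1 = 4.0000 mol SiO2.
M(SiO2) = 1×28.085 + 2×15.999 = 60.083 g/mol.
Mass of SiO2 per formula unit = 4.0000 × 60.083 = 240.332 g.
SiO2 wt% = 240.332 / 379.259 × 100 = 63.37%.

63.37 wt%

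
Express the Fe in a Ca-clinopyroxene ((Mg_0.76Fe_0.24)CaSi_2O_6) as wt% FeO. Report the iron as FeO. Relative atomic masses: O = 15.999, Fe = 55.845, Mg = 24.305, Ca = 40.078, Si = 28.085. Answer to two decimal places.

7.69 wt%

Molar mass of (Mg_0.76Fe_0.24)CaSi_2O_6 = 0.76*24.305 + 0.24*55.845 + 1*40.078 + 2*28.085 + 6*15.999 = 224.117 g/mol.
Each formula unit contains 0.24 Fe, equivalent to 0.24/1 = 0.2400 mol FeO.
M(FeO) = 1×55.845 + 1×15.999 = 71.844 g/mol.
Mass of FeO per formula unit = 0.2400 × 71.844 = 17.243 g.
FeO wt% = 17.243 / 224.117 × 100 = 7.69%.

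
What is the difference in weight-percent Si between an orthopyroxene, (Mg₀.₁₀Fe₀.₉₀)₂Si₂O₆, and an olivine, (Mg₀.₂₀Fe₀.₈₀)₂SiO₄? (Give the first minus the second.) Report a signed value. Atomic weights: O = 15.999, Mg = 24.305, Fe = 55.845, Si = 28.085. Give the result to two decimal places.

Si in (Mg₀.₁₀Fe₀.₉₀)₂Si₂O₆: molar mass 257.546 g/mol; 2×28.085 = 56.170 g → 21.81 wt%.
Si in (Mg₀.₂₀Fe₀.₈₀)₂SiO₄: molar mass 191.155 g/mol; 1×28.085 = 28.085 g → 14.69 wt%.
Difference = 21.81 − 14.69 = 7.12 percentage points.

7.12 percentage points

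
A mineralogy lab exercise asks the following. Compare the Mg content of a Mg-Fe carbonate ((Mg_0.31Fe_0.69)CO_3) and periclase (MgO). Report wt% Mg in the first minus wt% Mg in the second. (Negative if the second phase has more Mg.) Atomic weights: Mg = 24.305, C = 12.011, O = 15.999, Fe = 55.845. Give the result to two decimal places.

-53.20 percentage points

M((Mg_0.31Fe_0.69)CO_3) = 106.076 g/mol, so wt% Mg = 7.535/106.076 × 100 = 7.10%.
M(MgO) = 40.304 g/mol, so wt% Mg = 24.305/40.304 × 100 = 60.30%.
7.10 − 60.30 = -53.20 pp.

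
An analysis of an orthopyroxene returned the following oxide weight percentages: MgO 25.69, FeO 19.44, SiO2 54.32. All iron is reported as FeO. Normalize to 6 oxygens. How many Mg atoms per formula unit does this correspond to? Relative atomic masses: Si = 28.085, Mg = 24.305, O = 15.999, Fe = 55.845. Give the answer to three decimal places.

1.408 Mg apfu

MgO: 25.69/40.304 = 0.63741 mol → 0.63741 mol Mg, 0.63741 mol O.
FeO: 19.44/71.844 = 0.27059 mol → 0.27059 mol Fe, 0.27059 mol O.
SiO2: 54.32/60.083 = 0.90408 mol → 0.90408 mol Si, 1.80816 mol O.
Total oxygen = 2.71616 mol. Normalization factor = 6/2.71616 = 2.20900.
Mg per 6 O = 0.63741 × 2.20900 = 1.408.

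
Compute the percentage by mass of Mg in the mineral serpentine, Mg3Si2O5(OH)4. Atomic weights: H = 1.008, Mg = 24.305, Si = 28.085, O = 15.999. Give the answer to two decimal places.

26.31 weight percent

Molar mass of Mg3Si2O5(OH)4: 3×24.305 + 2×28.085 + 9×15.999 + 4×1.008 = 277.108 g/mol.
Mass of Mg per formula unit: 3 × 24.305 = 72.915 g.
Weight fraction Mg = 72.915 / 277.108 = 0.2631.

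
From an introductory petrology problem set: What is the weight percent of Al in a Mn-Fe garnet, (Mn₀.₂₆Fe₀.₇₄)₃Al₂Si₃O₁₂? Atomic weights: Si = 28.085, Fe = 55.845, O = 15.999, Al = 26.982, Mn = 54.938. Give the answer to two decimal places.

Molar mass of (Mn₀.₂₆Fe₀.₇₄)₃Al₂Si₃O₁₂: 0.78×54.938 + 2.22×55.845 + 2×26.982 + 3×28.085 + 12×15.999 = 497.035 g/mol.
Mass of Al per formula unit: 2 × 26.982 = 53.964 g.
Weight fraction Al = 53.964 / 497.035 = 0.1086.

10.86 wt%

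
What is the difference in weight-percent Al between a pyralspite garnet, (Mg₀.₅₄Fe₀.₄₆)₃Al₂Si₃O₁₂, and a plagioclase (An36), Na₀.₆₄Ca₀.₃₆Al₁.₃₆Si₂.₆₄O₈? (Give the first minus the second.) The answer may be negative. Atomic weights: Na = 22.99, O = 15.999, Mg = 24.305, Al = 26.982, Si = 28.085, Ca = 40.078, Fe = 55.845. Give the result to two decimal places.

Al in (Mg₀.₅₄Fe₀.₄₆)₃Al₂Si₃O₁₂: molar mass 446.647 g/mol; 2×26.982 = 53.964 g → 12.08 wt%.
Al in Na₀.₆₄Ca₀.₃₆Al₁.₃₆Si₂.₆₄O₈: molar mass 267.974 g/mol; 1.36×26.982 = 36.696 g → 13.69 wt%.
Difference = 12.08 − 13.69 = -1.61 percentage points.

-1.61 percentage points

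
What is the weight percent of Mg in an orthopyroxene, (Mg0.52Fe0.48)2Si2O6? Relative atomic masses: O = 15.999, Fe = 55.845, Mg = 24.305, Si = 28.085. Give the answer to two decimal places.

Formula mass = 1.04×24.305 + 0.96×55.845 + 2×28.085 + 6×15.999 = 231.052 g/mol, of which 25.277 g is Mg.
So Mg makes up 25.277/231.052 = 0.1094 of the mass, i.e. 10.94%.

10.94 weight percent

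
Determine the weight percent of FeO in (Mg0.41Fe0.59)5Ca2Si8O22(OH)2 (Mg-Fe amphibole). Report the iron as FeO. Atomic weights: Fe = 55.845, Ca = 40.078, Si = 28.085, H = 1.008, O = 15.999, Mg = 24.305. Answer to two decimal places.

23.41 wt%

Molar mass of (Mg0.41Fe0.59)5Ca2Si8O22(OH)2 = 2.05*24.305 + 2.95*55.845 + 2*40.078 + 8*28.085 + 24*15.999 + 2*1.008 = 905.396 g/mol.
Each formula unit contains 2.95 Fe, equivalent to 2.95/1 = 2.9500 mol FeO.
M(FeO) = 1×55.845 + 1×15.999 = 71.844 g/mol.
Mass of FeO per formula unit = 2.9500 × 71.844 = 211.940 g.
FeO wt% = 211.940 / 905.396 × 100 = 23.41%.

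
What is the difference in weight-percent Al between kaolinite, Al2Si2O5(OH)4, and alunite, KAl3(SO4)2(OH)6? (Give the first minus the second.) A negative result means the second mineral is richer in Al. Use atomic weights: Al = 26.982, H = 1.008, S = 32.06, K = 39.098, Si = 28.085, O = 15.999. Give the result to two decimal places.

1.36 percentage points

M(Al2Si2O5(OH)4) = 258.157 g/mol, so wt% Al = 53.964/258.157 × 100 = 20.90%.
M(KAl3(SO4)2(OH)6) = 414.198 g/mol, so wt% Al = 80.946/414.198 × 100 = 19.54%.
20.90 − 19.54 = 1.36 pp.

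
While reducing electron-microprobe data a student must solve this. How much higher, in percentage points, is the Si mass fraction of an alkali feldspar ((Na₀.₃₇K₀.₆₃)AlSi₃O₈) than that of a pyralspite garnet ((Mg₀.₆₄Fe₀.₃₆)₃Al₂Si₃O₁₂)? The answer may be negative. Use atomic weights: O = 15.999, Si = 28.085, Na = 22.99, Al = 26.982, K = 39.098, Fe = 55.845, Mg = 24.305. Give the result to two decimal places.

M((Na₀.₃₇K₀.₆₃)AlSi₃O₈) = 272.367 g/mol, so wt% Si = 84.255/272.367 × 100 = 30.93%.
M((Mg₀.₆₄Fe₀.₃₆)₃Al₂Si₃O₁₂) = 437.185 g/mol, so wt% Si = 84.255/437.185 × 100 = 19.27%.
30.93 − 19.27 = 11.66 pp.

11.66 percentage points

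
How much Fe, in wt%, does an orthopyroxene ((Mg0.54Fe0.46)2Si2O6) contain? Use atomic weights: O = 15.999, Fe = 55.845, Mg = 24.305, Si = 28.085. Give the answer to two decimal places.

22.36 wt%

M((Mg0.54Fe0.46)2Si2O6) = 229.791 g/mol.
Fe contributes 0.92 × 55.845 = 51.377 g per mole.
51.377/229.791 = 0.2236 → 22.36%.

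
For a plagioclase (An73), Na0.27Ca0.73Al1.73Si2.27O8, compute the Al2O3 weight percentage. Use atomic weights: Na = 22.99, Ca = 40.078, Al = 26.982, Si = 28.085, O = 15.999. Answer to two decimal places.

Formula mass = 273.888 g/mol.
1.73 Al → 0.8650 mol Al2O3 per formula unit; M(Al2O3) = 101.961, so Al2O3 mass = 88.196 g.
88.196/273.888 × 100 = 32.20 wt%.

32.20 wt%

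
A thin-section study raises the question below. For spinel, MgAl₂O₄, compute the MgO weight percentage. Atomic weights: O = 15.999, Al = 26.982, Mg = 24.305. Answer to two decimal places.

28.33 wt%

M(MgAl₂O₄) = 142.265 g/mol; M(MgO) = 40.304 g/mol.
Moles MgO per formula unit = 1 Mg ÷ 1 = 1.0000.
MgO fraction = (1.0000 × 40.304) / 142.265 = 40.304/142.265 = 0.2833.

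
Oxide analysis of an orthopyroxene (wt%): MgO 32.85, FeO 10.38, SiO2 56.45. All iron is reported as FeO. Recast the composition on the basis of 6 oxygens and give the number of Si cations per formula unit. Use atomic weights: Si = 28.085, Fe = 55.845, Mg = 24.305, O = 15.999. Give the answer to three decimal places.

32.85 wt% MgO ÷ 40.304 g/mol = 0.81506 mol, giving 0.81506 Mg and 0.81506 O.
10.38 wt% FeO ÷ 71.844 g/mol = 0.14448 mol, giving 0.14448 Fe and 0.14448 O.
56.45 wt% SiO2 ÷ 60.083 g/mol = 0.93953 mol, giving 0.93953 Si and 1.87906 O.
Oxygen sums to 2.83860; scaling by 6/2.83860 = 2.11372 puts the formula on 6 O.
Si: 0.93953 × 2.11372 = 1.986 atoms per formula unit.

1.986 Si apfu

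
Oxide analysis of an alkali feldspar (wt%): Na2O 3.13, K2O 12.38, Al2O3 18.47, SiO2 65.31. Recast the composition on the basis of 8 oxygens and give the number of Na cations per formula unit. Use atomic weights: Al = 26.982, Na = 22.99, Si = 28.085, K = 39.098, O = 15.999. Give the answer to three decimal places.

0.279 Na apfu

3.13 wt% Na2O ÷ 61.979 g/mol = 0.05050 mol, giving 0.10100 Na and 0.05050 O.
12.38 wt% K2O ÷ 94.195 g/mol = 0.13143 mol, giving 0.26286 K and 0.13143 O.
18.47 wt% Al2O3 ÷ 101.961 g/mol = 0.18115 mol, giving 0.36230 Al and 0.54345 O.
65.31 wt% SiO2 ÷ 60.083 g/mol = 1.08700 mol, giving 1.08700 Si and 2.17400 O.
Oxygen sums to 2.89938; scaling by 8/2.89938 = 2.75921 puts the formula on 8 O.
Na: 0.10100 × 2.75921 = 0.279 atoms per formula unit.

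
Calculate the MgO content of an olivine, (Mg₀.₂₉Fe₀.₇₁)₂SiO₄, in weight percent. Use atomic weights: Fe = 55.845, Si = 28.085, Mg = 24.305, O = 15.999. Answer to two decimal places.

M((Mg₀.₂₉Fe₀.₇₁)₂SiO₄) = 185.478 g/mol; M(MgO) = 40.304 g/mol.
Moles MgO per formula unit = 0.58 Mg ÷ 1 = 0.5800.
MgO fraction = (0.5800 × 40.304) / 185.478 = 23.376/185.478 = 0.1260.

12.60 wt%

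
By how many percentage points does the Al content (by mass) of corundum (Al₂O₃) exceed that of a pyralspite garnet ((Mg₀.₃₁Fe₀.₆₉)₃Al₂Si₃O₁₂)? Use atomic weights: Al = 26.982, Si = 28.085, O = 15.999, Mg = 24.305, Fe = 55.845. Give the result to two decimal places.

First mineral: 53.964 g Al in 101.961 g formula = 52.93 wt% Al.
Second mineral: 53.964 g Al in 468.410 g formula = 11.52 wt% Al.
52.93% − 11.52% gives a difference of 41.41 percentage points.

41.41 percentage points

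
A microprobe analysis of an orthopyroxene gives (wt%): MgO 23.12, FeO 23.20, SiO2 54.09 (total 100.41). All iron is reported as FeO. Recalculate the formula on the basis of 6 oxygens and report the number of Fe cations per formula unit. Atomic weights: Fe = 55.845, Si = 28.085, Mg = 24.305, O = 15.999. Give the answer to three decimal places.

0.718 Fe apfu

23.12 wt% MgO ÷ 40.304 g/mol = 0.57364 mol, giving 0.57364 Mg and 0.57364 O.
23.20 wt% FeO ÷ 71.844 g/mol = 0.32292 mol, giving 0.32292 Fe and 0.32292 O.
54.09 wt% SiO2 ÷ 60.083 g/mol = 0.90025 mol, giving 0.90025 Si and 1.80050 O.
Oxygen sums to 2.69706; scaling by 6/2.69706 = 2.22464 puts the formula on 6 O.
Fe: 0.32292 × 2.22464 = 0.718 atoms per formula unit.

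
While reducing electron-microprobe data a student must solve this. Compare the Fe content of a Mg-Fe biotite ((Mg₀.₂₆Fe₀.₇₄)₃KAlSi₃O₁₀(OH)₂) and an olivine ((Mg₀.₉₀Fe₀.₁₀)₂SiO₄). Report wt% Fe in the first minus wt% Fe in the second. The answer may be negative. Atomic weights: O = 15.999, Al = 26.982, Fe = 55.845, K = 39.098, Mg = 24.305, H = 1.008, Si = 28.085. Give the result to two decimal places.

17.84 percentage points

M((Mg₀.₂₆Fe₀.₇₄)₃KAlSi₃O₁₀(OH)₂) = 487.273 g/mol, so wt% Fe = 123.976/487.273 × 100 = 25.44%.
M((Mg₀.₉₀Fe₀.₁₀)₂SiO₄) = 146.999 g/mol, so wt% Fe = 11.169/146.999 × 100 = 7.60%.
25.44 − 7.60 = 17.84 pp.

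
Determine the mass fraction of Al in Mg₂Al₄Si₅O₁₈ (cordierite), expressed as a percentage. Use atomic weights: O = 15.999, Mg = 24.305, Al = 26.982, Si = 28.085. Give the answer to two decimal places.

18.45 weight percent

Formula mass = 2×24.305 + 4×26.982 + 5×28.085 + 18×15.999 = 584.945 g/mol, of which 107.928 g is Al.
So Al makes up 107.928/584.945 = 0.1845 of the mass, i.e. 18.45%.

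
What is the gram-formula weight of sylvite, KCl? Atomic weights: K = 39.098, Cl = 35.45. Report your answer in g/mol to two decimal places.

74.55 g/mol

The formula mass is the sum 1·39.098 + 1·35.45.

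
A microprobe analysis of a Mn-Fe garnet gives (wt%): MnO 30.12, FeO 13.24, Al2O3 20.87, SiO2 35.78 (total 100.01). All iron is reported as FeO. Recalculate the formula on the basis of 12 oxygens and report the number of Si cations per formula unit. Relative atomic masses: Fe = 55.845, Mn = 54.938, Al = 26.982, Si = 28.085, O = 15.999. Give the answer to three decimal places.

MnO (M=70.937): mol = 0.42460; Mn = 0.42460, O = 0.42460.
FeO (M=71.844): mol = 0.18429; Fe = 0.18429, O = 0.18429.
Al2O3 (M=101.961): mol = 0.20469; Al = 0.40938, O = 0.61407.
SiO2 (M=60.083): mol = 0.59551; Si = 0.59551, O = 1.19102.
ΣO = 2.41398; factor = 12/ΣO = 4.97104.
Si apfu = 0.59551 × 4.97104 = 2.960.

2.960 Si apfu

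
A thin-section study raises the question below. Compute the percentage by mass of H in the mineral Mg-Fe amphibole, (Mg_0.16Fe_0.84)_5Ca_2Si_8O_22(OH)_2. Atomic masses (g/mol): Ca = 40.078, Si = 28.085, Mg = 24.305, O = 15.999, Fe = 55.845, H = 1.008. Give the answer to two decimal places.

Formula mass = 0.80*24.305 + 4.20*55.845 + 2*40.078 + 8*28.085 + 24*15.999 + 2*1.008 = 944.821 g/mol, of which 2.016 g is H.
So H makes up 2.016/944.821 = 0.0021 of the mass, i.e. 0.21%.

0.21 wt%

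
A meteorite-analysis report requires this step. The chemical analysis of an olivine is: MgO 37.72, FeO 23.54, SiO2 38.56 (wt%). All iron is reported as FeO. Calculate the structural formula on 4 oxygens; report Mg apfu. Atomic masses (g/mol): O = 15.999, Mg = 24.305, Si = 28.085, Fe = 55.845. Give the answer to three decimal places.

1.470 Mg apfu

MgO (M=40.304): mol = 0.93589; Mg = 0.93589, O = 0.93589.
FeO (M=71.844): mol = 0.32765; Fe = 0.32765, O = 0.32765.
SiO2 (M=60.083): mol = 0.64178; Si = 0.64178, O = 1.28356.
ΣO = 2.54710; factor = 4/ΣO = 1.57041.
Mg apfu = 0.93589 × 1.57041 = 1.470.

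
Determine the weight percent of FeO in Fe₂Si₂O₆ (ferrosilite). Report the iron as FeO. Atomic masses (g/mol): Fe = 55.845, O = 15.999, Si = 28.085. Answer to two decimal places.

54.46 wt%

M(Fe₂Si₂O₆) = 263.854 g/mol; M(FeO) = 71.844 g/mol.
Moles FeO per formula unit = 2 Fe ÷ 1 = 2.0000.
FeO fraction = (2.0000 × 71.844) / 263.854 = 143.688/263.854 = 0.5446.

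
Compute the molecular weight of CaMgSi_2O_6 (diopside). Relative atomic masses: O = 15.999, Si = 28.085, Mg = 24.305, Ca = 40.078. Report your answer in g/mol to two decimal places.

216.55 g/mol

M = 1*40.078 + 1*24.305 + 2*28.085 + 6*15.999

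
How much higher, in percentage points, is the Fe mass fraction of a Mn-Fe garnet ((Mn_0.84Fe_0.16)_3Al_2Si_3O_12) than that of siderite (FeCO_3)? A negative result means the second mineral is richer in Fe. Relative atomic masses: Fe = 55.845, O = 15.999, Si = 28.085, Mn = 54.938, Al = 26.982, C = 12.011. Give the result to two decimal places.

First mineral: 26.806 g Fe in 495.456 g formula = 5.41 wt% Fe.
Second mineral: 55.845 g Fe in 115.853 g formula = 48.20 wt% Fe.
5.41% − 48.20% gives a difference of -42.79 percentage points.

-42.79 percentage points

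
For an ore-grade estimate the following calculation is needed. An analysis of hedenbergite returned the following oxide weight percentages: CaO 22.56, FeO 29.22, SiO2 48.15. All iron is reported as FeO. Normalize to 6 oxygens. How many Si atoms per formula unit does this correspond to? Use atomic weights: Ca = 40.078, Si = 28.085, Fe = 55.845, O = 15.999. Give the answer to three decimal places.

CaO: 22.56/56.077 = 0.40230 mol → 0.40230 mol Ca, 0.40230 mol O.
FeO: 29.22/71.844 = 0.40671 mol → 0.40671 mol Fe, 0.40671 mol O.
SiO2: 48.15/60.083 = 0.80139 mol → 0.80139 mol Si, 1.60278 mol O.
Total oxygen = 2.41179 mol. Normalization factor = 6/2.41179 = 2.48778.
Si per 6 O = 0.80139 × 2.48778 = 1.994.

1.994 Si apfu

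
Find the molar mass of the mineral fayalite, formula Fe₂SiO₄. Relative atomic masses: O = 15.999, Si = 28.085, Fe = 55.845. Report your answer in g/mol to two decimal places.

M = 2*55.845 + 1*28.085 + 4*15.999

203.77 g/mol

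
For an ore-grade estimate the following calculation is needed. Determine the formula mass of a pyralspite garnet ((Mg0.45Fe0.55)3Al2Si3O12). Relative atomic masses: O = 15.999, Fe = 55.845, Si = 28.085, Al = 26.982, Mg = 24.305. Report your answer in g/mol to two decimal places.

The formula mass is the sum 1.35*24.305 + 1.65*55.845 + 2*26.982 + 3*28.085 + 12*15.999.

455.16 g/mol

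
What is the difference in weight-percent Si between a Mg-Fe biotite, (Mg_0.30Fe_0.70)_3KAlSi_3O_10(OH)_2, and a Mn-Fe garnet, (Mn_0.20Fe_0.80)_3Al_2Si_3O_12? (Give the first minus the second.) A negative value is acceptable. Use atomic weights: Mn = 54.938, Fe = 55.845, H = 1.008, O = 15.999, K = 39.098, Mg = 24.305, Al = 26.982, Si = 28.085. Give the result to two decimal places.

Si in (Mg_0.30Fe_0.70)_3KAlSi_3O_10(OH)_2: molar mass 483.488 g/mol; 3×28.085 = 84.255 g → 17.43 wt%.
Si in (Mn_0.20Fe_0.80)_3Al_2Si_3O_12: molar mass 497.198 g/mol; 3×28.085 = 84.255 g → 16.95 wt%.
Difference = 17.43 − 16.95 = 0.48 percentage points.

0.48 percentage points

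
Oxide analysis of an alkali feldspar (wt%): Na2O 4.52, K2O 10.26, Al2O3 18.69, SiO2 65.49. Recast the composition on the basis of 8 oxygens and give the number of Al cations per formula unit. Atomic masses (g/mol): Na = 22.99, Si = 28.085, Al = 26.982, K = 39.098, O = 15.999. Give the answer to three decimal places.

4.52 wt% Na2O ÷ 61.979 g/mol = 0.07293 mol, giving 0.14586 Na and 0.07293 O.
10.26 wt% K2O ÷ 94.195 g/mol = 0.10892 mol, giving 0.21784 K and 0.10892 O.
18.69 wt% Al2O3 ÷ 101.961 g/mol = 0.18331 mol, giving 0.36662 Al and 0.54993 O.
65.49 wt% SiO2 ÷ 60.083 g/mol = 1.08999 mol, giving 1.08999 Si and 2.17998 O.
Oxygen sums to 2.91176; scaling by 8/2.91176 = 2.74748 puts the formula on 8 O.
Al: 0.36662 × 2.74748 = 1.007 atoms per formula unit.

1.007 Al apfu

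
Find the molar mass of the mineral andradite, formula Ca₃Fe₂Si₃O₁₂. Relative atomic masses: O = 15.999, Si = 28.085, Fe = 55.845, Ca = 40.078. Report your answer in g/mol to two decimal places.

Ca: 3 × 40.078 = 120.2340
Fe: 2 × 55.845 = 111.6900
Si: 3 × 28.085 = 84.2550
O: 12 × 15.999 = 191.9880
Summing the contributions gives the formula mass.

508.17 g/mol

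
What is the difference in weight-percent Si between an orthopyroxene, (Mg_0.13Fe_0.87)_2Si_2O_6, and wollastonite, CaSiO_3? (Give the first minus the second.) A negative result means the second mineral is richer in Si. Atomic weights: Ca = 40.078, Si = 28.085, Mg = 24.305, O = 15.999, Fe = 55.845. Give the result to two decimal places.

Si in (Mg_0.13Fe_0.87)_2Si_2O_6: molar mass 255.654 g/mol; 2×28.085 = 56.170 g → 21.97 wt%.
Si in CaSiO_3: molar mass 116.160 g/mol; 1×28.085 = 28.085 g → 24.18 wt%.
Difference = 21.97 − 24.18 = -2.21 percentage points.

-2.21 percentage points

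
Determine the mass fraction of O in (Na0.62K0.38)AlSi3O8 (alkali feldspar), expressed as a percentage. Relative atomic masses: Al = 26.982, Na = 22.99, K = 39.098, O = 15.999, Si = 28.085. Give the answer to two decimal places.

47.70 weight percent

Molar mass of (Na0.62K0.38)AlSi3O8: 0.62·22.99 + 0.38·39.098 + 1·26.982 + 3·28.085 + 8·15.999 = 268.340 g/mol.
Mass of O per formula unit: 8 × 15.999 = 127.992 g.
Weight fraction O = 127.992 / 268.340 = 0.4770.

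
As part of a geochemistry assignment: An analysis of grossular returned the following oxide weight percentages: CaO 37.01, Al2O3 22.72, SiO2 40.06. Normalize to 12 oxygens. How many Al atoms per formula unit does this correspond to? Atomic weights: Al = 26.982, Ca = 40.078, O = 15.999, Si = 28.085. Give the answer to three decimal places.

37.01 wt% CaO ÷ 56.077 g/mol = 0.65999 mol, giving 0.65999 Ca and 0.65999 O.
22.72 wt% Al2O3 ÷ 101.961 g/mol = 0.22283 mol, giving 0.44566 Al and 0.66849 O.
40.06 wt% SiO2 ÷ 60.083 g/mol = 0.66674 mol, giving 0.66674 Si and 1.33348 O.
Oxygen sums to 2.66196; scaling by 12/2.66196 = 4.50796 puts the formula on 12 O.
Al: 0.44566 × 4.50796 = 2.009 atoms per formula unit.

2.009 Al apfu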